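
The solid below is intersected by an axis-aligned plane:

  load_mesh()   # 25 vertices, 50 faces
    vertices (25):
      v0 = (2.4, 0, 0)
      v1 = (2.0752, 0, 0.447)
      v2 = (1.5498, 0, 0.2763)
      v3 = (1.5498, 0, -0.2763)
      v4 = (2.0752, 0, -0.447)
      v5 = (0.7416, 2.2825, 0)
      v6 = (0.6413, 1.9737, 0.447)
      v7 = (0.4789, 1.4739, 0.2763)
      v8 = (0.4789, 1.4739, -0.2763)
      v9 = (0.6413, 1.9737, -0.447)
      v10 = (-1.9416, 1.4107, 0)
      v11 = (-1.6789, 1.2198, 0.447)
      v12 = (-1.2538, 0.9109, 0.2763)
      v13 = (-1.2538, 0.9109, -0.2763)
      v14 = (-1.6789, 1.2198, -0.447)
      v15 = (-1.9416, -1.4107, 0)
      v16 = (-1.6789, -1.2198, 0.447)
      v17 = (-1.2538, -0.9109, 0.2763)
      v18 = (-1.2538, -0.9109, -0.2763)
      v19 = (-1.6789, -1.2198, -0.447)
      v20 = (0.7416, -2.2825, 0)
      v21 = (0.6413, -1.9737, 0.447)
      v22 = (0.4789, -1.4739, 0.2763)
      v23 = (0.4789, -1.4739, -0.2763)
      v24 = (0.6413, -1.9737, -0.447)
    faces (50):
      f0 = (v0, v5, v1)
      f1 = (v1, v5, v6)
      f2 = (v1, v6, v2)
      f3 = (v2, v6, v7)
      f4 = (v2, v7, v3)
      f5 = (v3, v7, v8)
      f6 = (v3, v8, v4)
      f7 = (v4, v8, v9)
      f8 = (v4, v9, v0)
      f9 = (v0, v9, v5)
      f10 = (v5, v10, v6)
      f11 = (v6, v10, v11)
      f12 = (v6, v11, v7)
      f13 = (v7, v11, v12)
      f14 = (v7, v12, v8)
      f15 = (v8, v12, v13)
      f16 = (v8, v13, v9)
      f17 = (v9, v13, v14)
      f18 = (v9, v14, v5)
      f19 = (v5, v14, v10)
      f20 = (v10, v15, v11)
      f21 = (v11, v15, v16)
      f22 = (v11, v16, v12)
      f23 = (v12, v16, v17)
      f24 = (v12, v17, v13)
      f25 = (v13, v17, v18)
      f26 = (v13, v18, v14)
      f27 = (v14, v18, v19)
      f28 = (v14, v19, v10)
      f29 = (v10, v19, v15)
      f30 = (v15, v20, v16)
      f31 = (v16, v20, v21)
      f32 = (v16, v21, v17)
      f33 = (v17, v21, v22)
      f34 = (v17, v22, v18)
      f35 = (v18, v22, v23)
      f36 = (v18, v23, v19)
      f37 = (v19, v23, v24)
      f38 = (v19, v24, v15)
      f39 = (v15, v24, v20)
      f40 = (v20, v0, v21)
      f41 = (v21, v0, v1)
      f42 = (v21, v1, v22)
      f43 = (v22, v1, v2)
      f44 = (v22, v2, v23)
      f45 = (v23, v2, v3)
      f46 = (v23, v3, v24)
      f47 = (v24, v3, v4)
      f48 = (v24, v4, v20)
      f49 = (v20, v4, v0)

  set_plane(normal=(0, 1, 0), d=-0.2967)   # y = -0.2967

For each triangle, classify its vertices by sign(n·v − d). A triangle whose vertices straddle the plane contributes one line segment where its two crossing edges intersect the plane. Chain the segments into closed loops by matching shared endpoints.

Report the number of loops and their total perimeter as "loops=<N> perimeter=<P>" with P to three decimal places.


loops=2 perimeter=5.268

Straddling triangles (20 of 50):
  (v10,v15,v11) [+-+] → (-1.9416, -0.2967, 0)–(-1.83035, -0.2967, 0.189302)  len=0.2196
  (v11,v15,v16) [+--] → (-1.83035, -0.2967, 0.189302)–(-1.6789, -0.2967, 0.447)  len=0.2989
  (v11,v16,v12) [+-+] → (-1.6789, -0.2967, 0.447)–(-1.49473, -0.2967, 0.373046)  len=0.1985
  (v12,v16,v17) [+--] → (-1.49473, -0.2967, 0.373046)–(-1.2538, -0.2967, 0.2763)  len=0.2596
  (v12,v17,v13) [+-+] → (-1.2538, -0.2967, 0.2763)–(-1.2538, -0.2967, 0.0899969)  len=0.1863
  (v13,v17,v18) [+--] → (-1.2538, -0.2967, 0.0899969)–(-1.2538, -0.2967, -0.2763)  len=0.3663
  (v13,v18,v14) [+-+] → (-1.2538, -0.2967, -0.2763)–(-1.37634, -0.2967, -0.325506)  len=0.1321
  (v14,v18,v19) [+--] → (-1.37634, -0.2967, -0.325506)–(-1.6789, -0.2967, -0.447)  len=0.3260
  (v14,v19,v10) [+-+] → (-1.6789, -0.2967, -0.447)–(-1.77109, -0.2967, -0.290138)  len=0.1819
  (v10,v19,v15) [+--] → (-1.77109, -0.2967, -0.290138)–(-1.9416, -0.2967, 0)  len=0.3365
  (v20,v0,v21) [-+-] → (2.18443, -0.2967, 0)–(2.13562, -0.2967, 0.0671961)  len=0.0831
  (v21,v0,v1) [-++] → (2.13562, -0.2967, 0.0671961)–(1.85965, -0.2967, 0.447)  len=0.4695
  (v21,v1,v22) [-+-] → (1.85965, -0.2967, 0.447)–(1.75386, -0.2967, 0.412638)  len=0.1112
  (v22,v1,v2) [-++] → (1.75386, -0.2967, 0.412638)–(1.33422, -0.2967, 0.2763)  len=0.4412
  (v22,v2,v23) [-+-] → (1.33422, -0.2967, 0.2763)–(1.33422, -0.2967, 0.16506)  len=0.1112
  (v23,v2,v3) [-++] → (1.33422, -0.2967, 0.16506)–(1.33422, -0.2967, -0.2763)  len=0.4414
  (v23,v3,v24) [-+-] → (1.33422, -0.2967, -0.2763)–(1.41323, -0.2967, -0.301961)  len=0.0831
  (v24,v3,v4) [-++] → (1.41323, -0.2967, -0.301961)–(1.85965, -0.2967, -0.447)  len=0.4694
  (v24,v4,v20) [-+-] → (1.85965, -0.2967, -0.447)–(1.90185, -0.2967, -0.388895)  len=0.0718
  (v20,v4,v0) [-++] → (1.90185, -0.2967, -0.388895)–(2.18443, -0.2967, 0)  len=0.4807

Chained into 2 loop(s):
  loop 1: 10 segments, perimeter = 2.5057
  loop 2: 10 segments, perimeter = 2.7626
Total perimeter = 5.268


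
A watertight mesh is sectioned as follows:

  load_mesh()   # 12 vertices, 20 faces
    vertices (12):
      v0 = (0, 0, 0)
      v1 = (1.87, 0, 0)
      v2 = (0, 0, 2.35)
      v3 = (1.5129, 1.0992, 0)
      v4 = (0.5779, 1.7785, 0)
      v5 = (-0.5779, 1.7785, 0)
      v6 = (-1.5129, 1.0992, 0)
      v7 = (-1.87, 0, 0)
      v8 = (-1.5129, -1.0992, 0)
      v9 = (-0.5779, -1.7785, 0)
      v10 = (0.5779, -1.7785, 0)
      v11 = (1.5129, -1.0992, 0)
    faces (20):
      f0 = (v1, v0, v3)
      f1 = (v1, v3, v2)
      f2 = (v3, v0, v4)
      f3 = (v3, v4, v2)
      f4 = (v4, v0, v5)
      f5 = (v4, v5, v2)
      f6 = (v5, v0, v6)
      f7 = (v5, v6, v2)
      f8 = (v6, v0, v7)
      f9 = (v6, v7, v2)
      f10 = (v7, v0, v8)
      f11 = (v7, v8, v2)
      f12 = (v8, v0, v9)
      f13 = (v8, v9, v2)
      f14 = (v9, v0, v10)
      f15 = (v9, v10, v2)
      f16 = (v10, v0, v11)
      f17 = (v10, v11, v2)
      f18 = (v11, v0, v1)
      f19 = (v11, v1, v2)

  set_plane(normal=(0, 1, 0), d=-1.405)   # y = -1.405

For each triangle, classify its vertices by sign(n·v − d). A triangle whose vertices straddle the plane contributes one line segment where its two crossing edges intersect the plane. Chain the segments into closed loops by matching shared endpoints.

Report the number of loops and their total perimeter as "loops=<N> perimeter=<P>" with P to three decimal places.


loops=1 perimeter=4.706

Straddling triangles (6 of 20):
  (v8,v0,v9) [++-] → (-0.456536, -1.405, 0)–(-1.09199, -1.405, 0)  len=0.6355
  (v8,v9,v2) [+-+] → (-1.09199, -1.405, 0)–(-0.456536, -1.405, 0.49352)  len=0.8046
  (v9,v0,v10) [-+-] → (-0.456536, -1.405, 0)–(0.456536, -1.405, 0)  len=0.9131
  (v9,v10,v2) [--+] → (0.456536, -1.405, 0.49352)–(-0.456536, -1.405, 0.49352)  len=0.9131
  (v10,v0,v11) [-++] → (0.456536, -1.405, 0)–(1.09199, -1.405, 0)  len=0.6355
  (v10,v11,v2) [-++] → (1.09199, -1.405, 0)–(0.456536, -1.405, 0.49352)  len=0.8046

Chained into 1 loop(s):
  loop 1: 6 segments, perimeter = 4.7062
Total perimeter = 4.706


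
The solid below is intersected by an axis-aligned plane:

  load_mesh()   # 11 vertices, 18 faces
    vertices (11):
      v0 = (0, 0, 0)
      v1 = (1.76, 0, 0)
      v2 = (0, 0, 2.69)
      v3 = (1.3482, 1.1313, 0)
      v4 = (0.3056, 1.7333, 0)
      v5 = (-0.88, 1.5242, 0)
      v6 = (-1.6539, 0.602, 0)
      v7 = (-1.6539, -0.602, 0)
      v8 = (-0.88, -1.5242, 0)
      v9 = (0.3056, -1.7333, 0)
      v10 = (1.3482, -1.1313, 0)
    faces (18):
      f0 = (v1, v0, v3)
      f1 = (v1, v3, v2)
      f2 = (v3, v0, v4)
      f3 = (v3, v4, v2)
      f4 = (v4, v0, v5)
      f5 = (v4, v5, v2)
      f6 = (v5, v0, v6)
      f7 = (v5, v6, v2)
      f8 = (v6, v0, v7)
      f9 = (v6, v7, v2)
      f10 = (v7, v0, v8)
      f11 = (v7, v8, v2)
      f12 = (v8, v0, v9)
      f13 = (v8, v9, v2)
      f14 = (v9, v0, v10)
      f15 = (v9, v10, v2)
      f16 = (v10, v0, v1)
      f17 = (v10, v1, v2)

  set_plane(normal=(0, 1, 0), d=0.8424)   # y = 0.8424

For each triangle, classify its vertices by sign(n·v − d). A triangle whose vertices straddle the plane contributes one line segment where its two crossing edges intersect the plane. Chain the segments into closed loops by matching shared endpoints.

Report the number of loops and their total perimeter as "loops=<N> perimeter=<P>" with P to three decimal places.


loops=1 perimeter=7.032

Straddling triangles (8 of 18):
  (v1,v0,v3) [--+] → (1.00391, 0.8424, 0)–(1.45336, 0.8424, 0)  len=0.4495
  (v1,v3,v2) [-+-] → (1.45336, 0.8424, 0)–(1.00391, 0.8424, 0.686945)  len=0.8209
  (v3,v0,v4) [+-+] → (1.00391, 0.8424, 0)–(0.148524, 0.8424, 0)  len=0.8554
  (v3,v4,v2) [++-] → (0.148524, 0.8424, 1.38263)–(1.00391, 0.8424, 0.686945)  len=1.1026
  (v4,v0,v5) [+-+] → (0.148524, 0.8424, 0)–(-0.486361, 0.8424, 0)  len=0.6349
  (v4,v5,v2) [++-] → (-0.486361, 0.8424, 1.20328)–(0.148524, 0.8424, 1.38263)  len=0.6597
  (v5,v0,v6) [+--] → (-0.486361, 0.8424, 0)–(-1.45216, 0.8424, 0)  len=0.9658
  (v5,v6,v2) [+--] → (-1.45216, 0.8424, 0)–(-0.486361, 0.8424, 1.20328)  len=1.5429

Chained into 1 loop(s):
  loop 1: 8 segments, perimeter = 7.0317
Total perimeter = 7.032


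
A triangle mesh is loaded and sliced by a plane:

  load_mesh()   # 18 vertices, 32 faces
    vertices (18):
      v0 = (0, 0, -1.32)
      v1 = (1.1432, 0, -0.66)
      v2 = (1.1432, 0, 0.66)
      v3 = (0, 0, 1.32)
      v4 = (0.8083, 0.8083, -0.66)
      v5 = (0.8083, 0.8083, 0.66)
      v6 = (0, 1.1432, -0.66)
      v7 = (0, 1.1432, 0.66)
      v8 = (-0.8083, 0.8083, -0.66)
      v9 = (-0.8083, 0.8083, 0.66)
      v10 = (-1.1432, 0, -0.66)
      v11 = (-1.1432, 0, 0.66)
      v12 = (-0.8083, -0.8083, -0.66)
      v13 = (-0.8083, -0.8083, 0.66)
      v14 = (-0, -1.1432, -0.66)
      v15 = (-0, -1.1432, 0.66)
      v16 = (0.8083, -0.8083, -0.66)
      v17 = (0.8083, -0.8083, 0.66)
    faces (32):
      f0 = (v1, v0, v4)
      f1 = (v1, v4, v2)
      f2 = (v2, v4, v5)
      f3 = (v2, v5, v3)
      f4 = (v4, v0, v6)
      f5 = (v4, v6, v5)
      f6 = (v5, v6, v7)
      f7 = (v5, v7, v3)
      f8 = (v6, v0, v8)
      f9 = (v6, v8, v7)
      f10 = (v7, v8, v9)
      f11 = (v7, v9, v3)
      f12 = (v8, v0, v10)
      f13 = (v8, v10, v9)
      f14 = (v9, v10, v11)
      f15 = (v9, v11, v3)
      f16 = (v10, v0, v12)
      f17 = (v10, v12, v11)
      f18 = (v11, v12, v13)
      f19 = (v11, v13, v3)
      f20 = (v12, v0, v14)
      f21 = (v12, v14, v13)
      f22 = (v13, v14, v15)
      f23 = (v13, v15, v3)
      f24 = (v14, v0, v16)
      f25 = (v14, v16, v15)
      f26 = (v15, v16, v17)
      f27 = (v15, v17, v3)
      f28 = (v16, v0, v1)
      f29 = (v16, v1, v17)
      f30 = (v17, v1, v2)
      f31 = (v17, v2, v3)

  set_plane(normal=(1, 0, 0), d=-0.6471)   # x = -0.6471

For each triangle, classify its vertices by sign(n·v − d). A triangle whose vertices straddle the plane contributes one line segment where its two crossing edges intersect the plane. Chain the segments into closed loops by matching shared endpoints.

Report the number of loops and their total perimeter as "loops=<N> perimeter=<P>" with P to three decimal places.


Straddling triangles (12 of 32):
  (v6,v0,v8) [++-] → (-0.6471, 0.6471, -0.791624)–(-0.6471, 0.875089, -0.66)  len=0.2633
  (v6,v8,v7) [+-+] → (-0.6471, 0.875089, -0.66)–(-0.6471, 0.875089, -0.396751)  len=0.2632
  (v7,v8,v9) [+--] → (-0.6471, 0.875089, -0.396751)–(-0.6471, 0.875089, 0.66)  len=1.0568
  (v7,v9,v3) [+-+] → (-0.6471, 0.875089, 0.66)–(-0.6471, 0.6471, 0.791624)  len=0.2633
  (v8,v0,v10) [-+-] → (-0.6471, 0.6471, -0.791624)–(-0.6471, 0, -0.946412)  len=0.6654
  (v9,v11,v3) [--+] → (-0.6471, 0, 0.946412)–(-0.6471, 0.6471, 0.791624)  len=0.6654
  (v10,v0,v12) [-+-] → (-0.6471, 0, -0.946412)–(-0.6471, -0.6471, -0.791624)  len=0.6654
  (v11,v13,v3) [--+] → (-0.6471, -0.6471, 0.791624)–(-0.6471, 0, 0.946412)  len=0.6654
  (v12,v0,v14) [-++] → (-0.6471, -0.6471, -0.791624)–(-0.6471, -0.875089, -0.66)  len=0.2633
  (v12,v14,v13) [-+-] → (-0.6471, -0.875089, -0.66)–(-0.6471, -0.875089, 0.396751)  len=1.0568
  (v13,v14,v15) [-++] → (-0.6471, -0.875089, 0.396751)–(-0.6471, -0.875089, 0.66)  len=0.2632
  (v13,v15,v3) [-++] → (-0.6471, -0.875089, 0.66)–(-0.6471, -0.6471, 0.791624)  len=0.2633

Chained into 1 loop(s):
  loop 1: 12 segments, perimeter = 6.3544
Total perimeter = 6.354

loops=1 perimeter=6.354


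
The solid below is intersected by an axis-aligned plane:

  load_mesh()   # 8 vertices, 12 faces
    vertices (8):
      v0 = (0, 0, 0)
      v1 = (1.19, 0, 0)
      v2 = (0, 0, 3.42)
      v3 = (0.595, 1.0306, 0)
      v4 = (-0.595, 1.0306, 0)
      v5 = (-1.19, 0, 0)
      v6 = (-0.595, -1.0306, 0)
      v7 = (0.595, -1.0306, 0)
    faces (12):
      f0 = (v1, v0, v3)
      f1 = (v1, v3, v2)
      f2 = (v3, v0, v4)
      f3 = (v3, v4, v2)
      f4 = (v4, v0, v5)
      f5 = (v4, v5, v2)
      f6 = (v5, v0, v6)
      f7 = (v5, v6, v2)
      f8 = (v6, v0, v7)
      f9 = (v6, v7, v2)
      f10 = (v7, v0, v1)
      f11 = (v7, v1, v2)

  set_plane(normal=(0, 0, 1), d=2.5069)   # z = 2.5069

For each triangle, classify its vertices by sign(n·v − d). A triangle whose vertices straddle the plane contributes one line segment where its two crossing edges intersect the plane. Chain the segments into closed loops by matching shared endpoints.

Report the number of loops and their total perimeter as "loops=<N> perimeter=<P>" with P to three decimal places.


loops=1 perimeter=1.906

Straddling triangles (6 of 12):
  (v1,v3,v2) [--+] → (0.158858, 0.275158, 2.5069)–(0.317716, 0, 2.5069)  len=0.3177
  (v3,v4,v2) [--+] → (-0.158858, 0.275158, 2.5069)–(0.158858, 0.275158, 2.5069)  len=0.3177
  (v4,v5,v2) [--+] → (-0.317716, 0, 2.5069)–(-0.158858, 0.275158, 2.5069)  len=0.3177
  (v5,v6,v2) [--+] → (-0.158858, -0.275158, 2.5069)–(-0.317716, 0, 2.5069)  len=0.3177
  (v6,v7,v2) [--+] → (0.158858, -0.275158, 2.5069)–(-0.158858, -0.275158, 2.5069)  len=0.3177
  (v7,v1,v2) [--+] → (0.317716, 0, 2.5069)–(0.158858, -0.275158, 2.5069)  len=0.3177

Chained into 1 loop(s):
  loop 1: 6 segments, perimeter = 1.9063
Total perimeter = 1.906


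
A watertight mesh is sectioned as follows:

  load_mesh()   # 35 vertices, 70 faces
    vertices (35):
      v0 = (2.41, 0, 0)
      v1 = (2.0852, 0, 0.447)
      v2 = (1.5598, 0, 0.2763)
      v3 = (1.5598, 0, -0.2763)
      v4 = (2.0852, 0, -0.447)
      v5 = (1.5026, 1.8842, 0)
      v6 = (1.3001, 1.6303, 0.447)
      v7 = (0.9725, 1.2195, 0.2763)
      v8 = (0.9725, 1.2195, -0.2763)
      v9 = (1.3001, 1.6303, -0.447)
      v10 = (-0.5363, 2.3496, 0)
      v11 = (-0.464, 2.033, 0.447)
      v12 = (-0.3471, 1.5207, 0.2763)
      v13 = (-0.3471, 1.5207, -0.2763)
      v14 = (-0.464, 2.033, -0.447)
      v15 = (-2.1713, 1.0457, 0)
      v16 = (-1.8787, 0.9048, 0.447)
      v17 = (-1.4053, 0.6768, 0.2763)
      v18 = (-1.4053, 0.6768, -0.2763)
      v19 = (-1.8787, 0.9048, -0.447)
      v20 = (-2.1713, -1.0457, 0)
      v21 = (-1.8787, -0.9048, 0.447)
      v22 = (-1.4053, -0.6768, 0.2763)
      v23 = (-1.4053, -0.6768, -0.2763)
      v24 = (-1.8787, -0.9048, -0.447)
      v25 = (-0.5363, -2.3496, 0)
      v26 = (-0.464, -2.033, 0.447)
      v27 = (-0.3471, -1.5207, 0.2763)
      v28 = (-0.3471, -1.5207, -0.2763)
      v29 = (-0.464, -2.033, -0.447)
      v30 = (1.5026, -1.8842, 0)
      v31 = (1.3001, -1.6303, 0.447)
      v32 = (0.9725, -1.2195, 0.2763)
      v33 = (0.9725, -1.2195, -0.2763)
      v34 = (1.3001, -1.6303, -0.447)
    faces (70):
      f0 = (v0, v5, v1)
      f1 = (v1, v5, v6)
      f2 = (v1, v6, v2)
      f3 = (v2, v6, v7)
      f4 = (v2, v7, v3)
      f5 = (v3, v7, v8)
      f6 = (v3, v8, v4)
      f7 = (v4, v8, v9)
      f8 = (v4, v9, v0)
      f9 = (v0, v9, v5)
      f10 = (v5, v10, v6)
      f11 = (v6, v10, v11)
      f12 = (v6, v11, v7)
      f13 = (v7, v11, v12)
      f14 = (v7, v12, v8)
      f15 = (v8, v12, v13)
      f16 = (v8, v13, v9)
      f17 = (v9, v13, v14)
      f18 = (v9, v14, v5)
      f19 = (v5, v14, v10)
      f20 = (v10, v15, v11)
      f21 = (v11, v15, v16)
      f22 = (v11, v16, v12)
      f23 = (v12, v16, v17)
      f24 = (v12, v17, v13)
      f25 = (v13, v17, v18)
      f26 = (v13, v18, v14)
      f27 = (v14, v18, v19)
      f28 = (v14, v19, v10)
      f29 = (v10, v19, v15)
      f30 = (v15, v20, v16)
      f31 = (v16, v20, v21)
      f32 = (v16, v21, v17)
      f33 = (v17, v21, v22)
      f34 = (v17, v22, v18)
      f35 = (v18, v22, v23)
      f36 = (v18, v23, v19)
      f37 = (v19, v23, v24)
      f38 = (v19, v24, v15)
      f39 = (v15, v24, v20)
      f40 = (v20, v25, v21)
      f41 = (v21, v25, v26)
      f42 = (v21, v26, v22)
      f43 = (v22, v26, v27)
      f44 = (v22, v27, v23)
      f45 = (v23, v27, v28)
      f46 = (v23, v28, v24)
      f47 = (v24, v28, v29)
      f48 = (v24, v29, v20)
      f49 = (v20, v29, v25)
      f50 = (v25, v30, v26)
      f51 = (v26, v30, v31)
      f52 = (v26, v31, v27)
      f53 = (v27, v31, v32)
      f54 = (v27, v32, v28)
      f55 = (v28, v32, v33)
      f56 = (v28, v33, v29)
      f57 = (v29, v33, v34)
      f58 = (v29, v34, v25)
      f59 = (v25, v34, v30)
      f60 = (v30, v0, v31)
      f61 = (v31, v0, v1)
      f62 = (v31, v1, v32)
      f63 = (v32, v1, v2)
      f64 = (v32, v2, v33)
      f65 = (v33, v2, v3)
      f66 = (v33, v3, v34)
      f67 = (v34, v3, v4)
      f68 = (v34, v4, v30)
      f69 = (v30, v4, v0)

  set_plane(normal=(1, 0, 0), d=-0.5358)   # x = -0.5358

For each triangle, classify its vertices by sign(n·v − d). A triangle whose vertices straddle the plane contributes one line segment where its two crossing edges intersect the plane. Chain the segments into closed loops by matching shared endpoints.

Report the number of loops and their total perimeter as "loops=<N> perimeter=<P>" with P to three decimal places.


Straddling triangles (24 of 70):
  (v5,v10,v6) [+-+] → (-0.5358, 2.34949, 0)–(-0.5358, 2.3494, 0.000121706)  len=0.0001
  (v6,v10,v11) [+-+] → (-0.5358, 2.3494, 0.000121706)–(-0.5358, 2.34741, 0.00309129)  len=0.0036
  (v5,v14,v10) [++-] → (-0.5358, 2.34741, -0.00309129)–(-0.5358, 2.34949, 0)  len=0.0037
  (v10,v15,v11) [--+] → (-0.5358, 1.99148, 0.428202)–(-0.5358, 2.34741, 0.00309129)  len=0.5544
  (v11,v15,v16) [+--] → (-0.5358, 1.99148, 0.428202)–(-0.5358, 1.97574, 0.447)  len=0.0245
  (v11,v16,v12) [+-+] → (-0.5358, 1.97574, 0.447)–(-0.5358, 1.44482, 0.297331)  len=0.5516
  (v12,v16,v17) [+--] → (-0.5358, 1.44482, 0.297331)–(-0.5358, 1.37021, 0.2763)  len=0.0775
  (v12,v17,v13) [+-+] → (-0.5358, 1.37021, 0.2763)–(-0.5358, 1.37021, -0.177759)  len=0.4541
  (v13,v17,v18) [+--] → (-0.5358, 1.37021, -0.177759)–(-0.5358, 1.37021, -0.2763)  len=0.0985
  (v13,v18,v14) [+-+] → (-0.5358, 1.37021, -0.2763)–(-0.5358, 1.92955, -0.433979)  len=0.5811
  (v14,v18,v19) [+--] → (-0.5358, 1.92955, -0.433979)–(-0.5358, 1.97574, -0.447)  len=0.0480
  (v14,v19,v10) [+--] → (-0.5358, 1.97574, -0.447)–(-0.5358, 2.34741, -0.00309129)  len=0.5790
  (v21,v25,v26) [--+] → (-0.5358, -2.34741, 0.00309129)–(-0.5358, -1.97574, 0.447)  len=0.5790
  (v21,v26,v22) [-+-] → (-0.5358, -1.97574, 0.447)–(-0.5358, -1.92955, 0.433979)  len=0.0480
  (v22,v26,v27) [-++] → (-0.5358, -1.92955, 0.433979)–(-0.5358, -1.37021, 0.2763)  len=0.5811
  (v22,v27,v23) [-+-] → (-0.5358, -1.37021, 0.2763)–(-0.5358, -1.37021, 0.177759)  len=0.0985
  (v23,v27,v28) [-++] → (-0.5358, -1.37021, 0.177759)–(-0.5358, -1.37021, -0.2763)  len=0.4541
  (v23,v28,v24) [-+-] → (-0.5358, -1.37021, -0.2763)–(-0.5358, -1.44482, -0.297331)  len=0.0775
  (v24,v28,v29) [-++] → (-0.5358, -1.44482, -0.297331)–(-0.5358, -1.97574, -0.447)  len=0.5516
  (v24,v29,v20) [-+-] → (-0.5358, -1.97574, -0.447)–(-0.5358, -1.99148, -0.428202)  len=0.0245
  (v20,v29,v25) [-+-] → (-0.5358, -1.99148, -0.428202)–(-0.5358, -2.34741, -0.00309129)  len=0.5544
  (v25,v30,v26) [-++] → (-0.5358, -2.34949, 0)–(-0.5358, -2.34741, 0.00309129)  len=0.0037
  (v29,v34,v25) [++-] → (-0.5358, -2.3494, -0.000121706)–(-0.5358, -2.34741, -0.00309129)  len=0.0036
  (v25,v34,v30) [-++] → (-0.5358, -2.3494, -0.000121706)–(-0.5358, -2.34949, 0)  len=0.0001

Chained into 2 loop(s):
  loop 1: 12 segments, perimeter = 2.9762
  loop 2: 12 segments, perimeter = 2.9762
Total perimeter = 5.952

loops=2 perimeter=5.952


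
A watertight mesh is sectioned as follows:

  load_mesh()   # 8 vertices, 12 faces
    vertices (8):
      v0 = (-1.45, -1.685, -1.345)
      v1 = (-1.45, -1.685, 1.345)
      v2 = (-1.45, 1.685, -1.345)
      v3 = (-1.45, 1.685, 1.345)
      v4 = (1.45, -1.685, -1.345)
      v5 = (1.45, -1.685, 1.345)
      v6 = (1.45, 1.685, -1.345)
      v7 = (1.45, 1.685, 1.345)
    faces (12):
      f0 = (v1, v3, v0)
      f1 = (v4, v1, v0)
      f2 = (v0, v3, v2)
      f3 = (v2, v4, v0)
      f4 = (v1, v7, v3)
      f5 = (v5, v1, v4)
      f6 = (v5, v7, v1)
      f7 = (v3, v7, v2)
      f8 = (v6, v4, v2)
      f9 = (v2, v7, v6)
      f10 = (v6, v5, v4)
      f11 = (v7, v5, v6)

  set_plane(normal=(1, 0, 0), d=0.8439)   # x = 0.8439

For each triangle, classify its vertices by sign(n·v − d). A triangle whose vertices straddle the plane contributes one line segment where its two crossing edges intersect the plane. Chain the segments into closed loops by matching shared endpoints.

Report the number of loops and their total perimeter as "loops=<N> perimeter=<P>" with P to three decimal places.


loops=1 perimeter=12.120

Straddling triangles (8 of 12):
  (v4,v1,v0) [+--] → (0.8439, -1.685, -0.78279)–(0.8439, -1.685, -1.345)  len=0.5622
  (v2,v4,v0) [-+-] → (0.8439, -0.98067, -1.345)–(0.8439, -1.685, -1.345)  len=0.7043
  (v1,v7,v3) [-+-] → (0.8439, 0.98067, 1.345)–(0.8439, 1.685, 1.345)  len=0.7043
  (v5,v1,v4) [+-+] → (0.8439, -1.685, 1.345)–(0.8439, -1.685, -0.78279)  len=2.1278
  (v5,v7,v1) [++-] → (0.8439, 0.98067, 1.345)–(0.8439, -1.685, 1.345)  len=2.6657
  (v3,v7,v2) [-+-] → (0.8439, 1.685, 1.345)–(0.8439, 1.685, 0.78279)  len=0.5622
  (v6,v4,v2) [++-] → (0.8439, -0.98067, -1.345)–(0.8439, 1.685, -1.345)  len=2.6657
  (v2,v7,v6) [-++] → (0.8439, 1.685, 0.78279)–(0.8439, 1.685, -1.345)  len=2.1278

Chained into 1 loop(s):
  loop 1: 8 segments, perimeter = 12.1200
Total perimeter = 12.120


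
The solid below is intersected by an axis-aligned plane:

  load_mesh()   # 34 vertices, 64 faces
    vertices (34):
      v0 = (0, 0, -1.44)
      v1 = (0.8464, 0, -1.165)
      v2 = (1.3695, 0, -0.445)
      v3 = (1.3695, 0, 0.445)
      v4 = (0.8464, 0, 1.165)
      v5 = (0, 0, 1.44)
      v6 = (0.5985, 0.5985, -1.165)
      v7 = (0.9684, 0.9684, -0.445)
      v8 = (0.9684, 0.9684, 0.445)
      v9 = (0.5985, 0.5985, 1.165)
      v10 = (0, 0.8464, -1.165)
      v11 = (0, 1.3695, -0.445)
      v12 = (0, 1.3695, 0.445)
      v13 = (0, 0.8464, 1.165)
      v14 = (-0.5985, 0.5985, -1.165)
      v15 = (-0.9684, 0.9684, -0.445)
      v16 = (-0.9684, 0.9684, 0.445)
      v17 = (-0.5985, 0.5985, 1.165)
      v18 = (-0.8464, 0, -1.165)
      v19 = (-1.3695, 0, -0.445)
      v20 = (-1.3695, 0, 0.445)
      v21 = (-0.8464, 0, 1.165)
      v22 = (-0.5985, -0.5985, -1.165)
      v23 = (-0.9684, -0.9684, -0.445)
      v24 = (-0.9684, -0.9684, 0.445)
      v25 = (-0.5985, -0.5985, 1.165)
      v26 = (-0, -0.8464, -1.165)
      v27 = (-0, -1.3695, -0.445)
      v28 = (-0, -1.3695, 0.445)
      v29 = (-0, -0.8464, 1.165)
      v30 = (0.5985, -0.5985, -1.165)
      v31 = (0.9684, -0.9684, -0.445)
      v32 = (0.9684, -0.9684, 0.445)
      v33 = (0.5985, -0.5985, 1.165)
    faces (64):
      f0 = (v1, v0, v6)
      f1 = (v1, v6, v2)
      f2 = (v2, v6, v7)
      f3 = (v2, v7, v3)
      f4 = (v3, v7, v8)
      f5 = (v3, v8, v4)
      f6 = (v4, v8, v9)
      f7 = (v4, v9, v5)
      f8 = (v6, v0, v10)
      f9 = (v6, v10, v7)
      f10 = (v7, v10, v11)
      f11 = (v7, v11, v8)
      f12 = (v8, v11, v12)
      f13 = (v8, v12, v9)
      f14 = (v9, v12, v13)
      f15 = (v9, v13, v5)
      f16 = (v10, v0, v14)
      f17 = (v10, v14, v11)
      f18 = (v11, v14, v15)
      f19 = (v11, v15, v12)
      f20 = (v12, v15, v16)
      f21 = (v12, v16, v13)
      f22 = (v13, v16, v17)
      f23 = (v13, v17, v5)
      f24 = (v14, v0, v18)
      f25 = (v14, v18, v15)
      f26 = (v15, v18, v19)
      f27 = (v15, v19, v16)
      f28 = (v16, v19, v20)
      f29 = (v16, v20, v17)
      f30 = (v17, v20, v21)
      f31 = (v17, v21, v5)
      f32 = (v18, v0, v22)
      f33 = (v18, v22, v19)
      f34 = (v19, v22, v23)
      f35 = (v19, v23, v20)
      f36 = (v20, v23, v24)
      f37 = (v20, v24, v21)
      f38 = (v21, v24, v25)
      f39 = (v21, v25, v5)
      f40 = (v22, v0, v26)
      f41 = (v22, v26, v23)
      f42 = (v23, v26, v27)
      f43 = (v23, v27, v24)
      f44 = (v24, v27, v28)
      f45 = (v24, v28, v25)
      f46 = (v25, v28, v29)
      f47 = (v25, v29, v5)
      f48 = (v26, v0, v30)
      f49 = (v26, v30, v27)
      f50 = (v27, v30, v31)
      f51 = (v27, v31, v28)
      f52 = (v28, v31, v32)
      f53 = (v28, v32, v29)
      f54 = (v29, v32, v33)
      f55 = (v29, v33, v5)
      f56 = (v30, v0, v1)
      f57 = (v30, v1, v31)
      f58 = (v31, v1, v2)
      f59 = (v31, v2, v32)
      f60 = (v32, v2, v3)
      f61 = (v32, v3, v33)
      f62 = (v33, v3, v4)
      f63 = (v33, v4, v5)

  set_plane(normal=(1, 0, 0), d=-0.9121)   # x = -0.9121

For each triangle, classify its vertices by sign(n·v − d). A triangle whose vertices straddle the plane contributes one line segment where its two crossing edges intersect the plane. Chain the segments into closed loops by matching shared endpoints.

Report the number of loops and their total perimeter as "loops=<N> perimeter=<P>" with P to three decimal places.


Straddling triangles (18 of 64):
  (v11,v14,v15) [++-] → (-0.9121, 0.9121, -0.554586)–(-0.9121, 0.991719, -0.445)  len=0.1355
  (v11,v15,v12) [+-+] → (-0.9121, 0.991719, -0.445)–(-0.9121, 0.991719, -0.393258)  len=0.0517
  (v12,v15,v16) [+--] → (-0.9121, 0.991719, -0.393258)–(-0.9121, 0.991719, 0.445)  len=0.8383
  (v12,v16,v13) [+-+] → (-0.9121, 0.991719, 0.445)–(-0.9121, 0.961307, 0.486859)  len=0.0517
  (v13,v16,v17) [+-+] → (-0.9121, 0.961307, 0.486859)–(-0.9121, 0.9121, 0.554586)  len=0.0837
  (v14,v18,v15) [++-] → (-0.9121, 0.521507, -0.777262)–(-0.9121, 0.9121, -0.554586)  len=0.4496
  (v15,v18,v19) [-+-] → (-0.9121, 0.521507, -0.777262)–(-0.9121, 0, -1.07457)  len=0.6003
  (v16,v20,v17) [--+] → (-0.9121, 0.355063, 0.872144)–(-0.9121, 0.9121, 0.554586)  len=0.6412
  (v17,v20,v21) [+-+] → (-0.9121, 0.355063, 0.872144)–(-0.9121, 0, 1.07457)  len=0.4087
  (v18,v22,v19) [++-] → (-0.9121, -0.355063, -0.872144)–(-0.9121, 0, -1.07457)  len=0.4087
  (v19,v22,v23) [-+-] → (-0.9121, -0.355063, -0.872144)–(-0.9121, -0.9121, -0.554586)  len=0.6412
  (v20,v24,v21) [--+] → (-0.9121, -0.521507, 0.777262)–(-0.9121, 0, 1.07457)  len=0.6003
  (v21,v24,v25) [+-+] → (-0.9121, -0.521507, 0.777262)–(-0.9121, -0.9121, 0.554586)  len=0.4496
  (v22,v26,v23) [++-] → (-0.9121, -0.961307, -0.486859)–(-0.9121, -0.9121, -0.554586)  len=0.0837
  (v23,v26,v27) [-++] → (-0.9121, -0.961307, -0.486859)–(-0.9121, -0.991719, -0.445)  len=0.0517
  (v23,v27,v24) [-+-] → (-0.9121, -0.991719, -0.445)–(-0.9121, -0.991719, 0.393258)  len=0.8383
  (v24,v27,v28) [-++] → (-0.9121, -0.991719, 0.393258)–(-0.9121, -0.991719, 0.445)  len=0.0517
  (v24,v28,v25) [-++] → (-0.9121, -0.991719, 0.445)–(-0.9121, -0.9121, 0.554586)  len=0.1355

Chained into 1 loop(s):
  loop 1: 18 segments, perimeter = 6.5215
Total perimeter = 6.521

loops=1 perimeter=6.521


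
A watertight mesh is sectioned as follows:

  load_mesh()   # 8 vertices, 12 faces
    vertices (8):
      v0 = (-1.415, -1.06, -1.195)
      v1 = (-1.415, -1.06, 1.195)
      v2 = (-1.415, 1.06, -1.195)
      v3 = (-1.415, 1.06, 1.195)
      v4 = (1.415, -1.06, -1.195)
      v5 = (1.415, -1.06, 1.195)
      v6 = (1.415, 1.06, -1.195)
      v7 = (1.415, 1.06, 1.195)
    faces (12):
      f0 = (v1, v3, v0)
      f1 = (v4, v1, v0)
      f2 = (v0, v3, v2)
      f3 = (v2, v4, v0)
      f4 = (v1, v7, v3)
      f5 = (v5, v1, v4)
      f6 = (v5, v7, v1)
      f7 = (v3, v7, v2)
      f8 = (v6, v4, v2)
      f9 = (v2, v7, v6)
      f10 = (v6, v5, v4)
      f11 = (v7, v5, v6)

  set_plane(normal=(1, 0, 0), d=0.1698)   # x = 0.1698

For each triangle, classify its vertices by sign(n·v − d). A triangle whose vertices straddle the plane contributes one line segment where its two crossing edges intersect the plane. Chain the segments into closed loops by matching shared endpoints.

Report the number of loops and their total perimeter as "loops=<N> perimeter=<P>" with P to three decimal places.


loops=1 perimeter=9.020

Straddling triangles (8 of 12):
  (v4,v1,v0) [+--] → (0.1698, -1.06, -0.1434)–(0.1698, -1.06, -1.195)  len=1.0516
  (v2,v4,v0) [-+-] → (0.1698, -0.1272, -1.195)–(0.1698, -1.06, -1.195)  len=0.9328
  (v1,v7,v3) [-+-] → (0.1698, 0.1272, 1.195)–(0.1698, 1.06, 1.195)  len=0.9328
  (v5,v1,v4) [+-+] → (0.1698, -1.06, 1.195)–(0.1698, -1.06, -0.1434)  len=1.3384
  (v5,v7,v1) [++-] → (0.1698, 0.1272, 1.195)–(0.1698, -1.06, 1.195)  len=1.1872
  (v3,v7,v2) [-+-] → (0.1698, 1.06, 1.195)–(0.1698, 1.06, 0.1434)  len=1.0516
  (v6,v4,v2) [++-] → (0.1698, -0.1272, -1.195)–(0.1698, 1.06, -1.195)  len=1.1872
  (v2,v7,v6) [-++] → (0.1698, 1.06, 0.1434)–(0.1698, 1.06, -1.195)  len=1.3384

Chained into 1 loop(s):
  loop 1: 8 segments, perimeter = 9.0200
Total perimeter = 9.020


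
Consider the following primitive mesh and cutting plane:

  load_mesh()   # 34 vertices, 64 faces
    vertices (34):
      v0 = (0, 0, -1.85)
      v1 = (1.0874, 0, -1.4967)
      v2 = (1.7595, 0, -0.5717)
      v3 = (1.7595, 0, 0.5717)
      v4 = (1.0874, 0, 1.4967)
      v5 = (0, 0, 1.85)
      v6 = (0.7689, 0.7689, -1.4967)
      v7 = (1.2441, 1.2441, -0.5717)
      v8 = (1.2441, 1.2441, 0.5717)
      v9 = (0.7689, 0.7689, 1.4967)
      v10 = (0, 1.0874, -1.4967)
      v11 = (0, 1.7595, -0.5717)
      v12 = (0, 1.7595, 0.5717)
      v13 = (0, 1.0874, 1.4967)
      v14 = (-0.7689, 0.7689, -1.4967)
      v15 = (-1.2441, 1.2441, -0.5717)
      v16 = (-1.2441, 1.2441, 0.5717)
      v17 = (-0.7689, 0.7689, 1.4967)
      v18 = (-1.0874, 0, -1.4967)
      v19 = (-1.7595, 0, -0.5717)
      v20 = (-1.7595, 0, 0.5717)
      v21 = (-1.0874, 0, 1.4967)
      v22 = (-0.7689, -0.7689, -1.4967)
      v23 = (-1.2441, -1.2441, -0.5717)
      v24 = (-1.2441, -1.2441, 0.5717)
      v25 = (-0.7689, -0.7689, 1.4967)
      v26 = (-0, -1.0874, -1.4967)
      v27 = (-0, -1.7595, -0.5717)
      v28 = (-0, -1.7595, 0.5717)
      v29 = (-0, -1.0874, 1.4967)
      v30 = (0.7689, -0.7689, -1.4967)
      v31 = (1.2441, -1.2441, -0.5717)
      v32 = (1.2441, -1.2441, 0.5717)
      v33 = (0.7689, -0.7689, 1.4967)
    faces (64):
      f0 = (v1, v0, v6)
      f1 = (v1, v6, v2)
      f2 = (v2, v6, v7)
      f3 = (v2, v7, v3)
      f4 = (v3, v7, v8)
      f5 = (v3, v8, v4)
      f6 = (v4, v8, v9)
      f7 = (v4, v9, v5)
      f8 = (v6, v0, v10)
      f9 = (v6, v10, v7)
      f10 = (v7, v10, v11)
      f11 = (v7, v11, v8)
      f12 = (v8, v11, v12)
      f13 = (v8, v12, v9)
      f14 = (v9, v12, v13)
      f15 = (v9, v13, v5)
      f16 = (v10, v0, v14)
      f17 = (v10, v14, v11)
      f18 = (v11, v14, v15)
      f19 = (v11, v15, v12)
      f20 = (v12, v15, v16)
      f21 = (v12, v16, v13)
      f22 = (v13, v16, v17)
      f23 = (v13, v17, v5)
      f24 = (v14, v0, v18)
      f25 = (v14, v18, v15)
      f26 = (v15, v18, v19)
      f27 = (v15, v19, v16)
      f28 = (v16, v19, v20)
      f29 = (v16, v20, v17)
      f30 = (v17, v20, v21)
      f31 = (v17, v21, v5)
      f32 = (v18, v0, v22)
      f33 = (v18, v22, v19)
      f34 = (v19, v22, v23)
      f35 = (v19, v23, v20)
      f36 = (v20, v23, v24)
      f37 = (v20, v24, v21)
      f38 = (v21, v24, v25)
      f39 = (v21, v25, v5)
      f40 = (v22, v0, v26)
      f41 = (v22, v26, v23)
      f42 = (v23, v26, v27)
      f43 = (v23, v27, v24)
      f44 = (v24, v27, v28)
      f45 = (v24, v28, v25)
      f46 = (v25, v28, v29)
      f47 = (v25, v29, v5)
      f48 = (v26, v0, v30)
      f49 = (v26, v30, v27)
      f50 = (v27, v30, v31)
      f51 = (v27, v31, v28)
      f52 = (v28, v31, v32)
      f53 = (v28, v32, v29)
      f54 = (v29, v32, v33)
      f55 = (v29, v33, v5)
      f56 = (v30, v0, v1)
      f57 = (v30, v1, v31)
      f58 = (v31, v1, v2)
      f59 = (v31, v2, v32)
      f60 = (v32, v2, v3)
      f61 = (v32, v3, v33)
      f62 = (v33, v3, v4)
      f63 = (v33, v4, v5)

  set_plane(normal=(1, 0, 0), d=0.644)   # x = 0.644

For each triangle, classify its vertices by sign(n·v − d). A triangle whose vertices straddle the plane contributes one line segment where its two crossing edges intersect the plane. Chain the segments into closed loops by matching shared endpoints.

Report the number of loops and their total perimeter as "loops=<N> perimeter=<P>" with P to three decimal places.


Straddling triangles (20 of 64):
  (v1,v0,v6) [+-+] → (0.644, 0, -1.64076)–(0.644, 0.644, -1.55409)  len=0.6498
  (v4,v9,v5) [++-] → (0.644, 0.644, 1.55409)–(0.644, 0, 1.64076)  len=0.6498
  (v6,v0,v10) [+--] → (0.644, 0.644, -1.55409)–(0.644, 0.820637, -1.4967)  len=0.1857
  (v6,v10,v7) [+-+] → (0.644, 0.820637, -1.4967)–(0.644, 1.16851, -1.01788)  len=0.5919
  (v7,v10,v11) [+--] → (0.644, 1.16851, -1.01788)–(0.644, 1.49271, -0.5717)  len=0.5515
  (v7,v11,v8) [+-+] → (0.644, 1.49271, -0.5717)–(0.644, 1.49271, 0.0201733)  len=0.5919
  (v8,v11,v12) [+--] → (0.644, 1.49271, 0.0201733)–(0.644, 1.49271, 0.5717)  len=0.5515
  (v8,v12,v9) [+-+] → (0.644, 1.49271, 0.5717)–(0.644, 0.929813, 1.34644)  len=0.9576
  (v9,v12,v13) [+--] → (0.644, 0.929813, 1.34644)–(0.644, 0.820637, 1.4967)  len=0.1857
  (v9,v13,v5) [+--] → (0.644, 0.820637, 1.4967)–(0.644, 0.644, 1.55409)  len=0.1857
  (v26,v0,v30) [--+] → (0.644, -0.644, -1.55409)–(0.644, -0.820637, -1.4967)  len=0.1857
  (v26,v30,v27) [-+-] → (0.644, -0.820637, -1.4967)–(0.644, -0.929813, -1.34644)  len=0.1857
  (v27,v30,v31) [-++] → (0.644, -0.929813, -1.34644)–(0.644, -1.49271, -0.5717)  len=0.9576
  (v27,v31,v28) [-+-] → (0.644, -1.49271, -0.5717)–(0.644, -1.49271, -0.0201733)  len=0.5515
  (v28,v31,v32) [-++] → (0.644, -1.49271, -0.0201733)–(0.644, -1.49271, 0.5717)  len=0.5919
  (v28,v32,v29) [-+-] → (0.644, -1.49271, 0.5717)–(0.644, -1.16851, 1.01788)  len=0.5515
  (v29,v32,v33) [-++] → (0.644, -1.16851, 1.01788)–(0.644, -0.820637, 1.4967)  len=0.5919
  (v29,v33,v5) [-+-] → (0.644, -0.820637, 1.4967)–(0.644, -0.644, 1.55409)  len=0.1857
  (v30,v0,v1) [+-+] → (0.644, -0.644, -1.55409)–(0.644, 0, -1.64076)  len=0.6498
  (v33,v4,v5) [++-] → (0.644, 0, 1.64076)–(0.644, -0.644, 1.55409)  len=0.6498

Chained into 1 loop(s):
  loop 1: 20 segments, perimeter = 10.2024
Total perimeter = 10.202

loops=1 perimeter=10.202


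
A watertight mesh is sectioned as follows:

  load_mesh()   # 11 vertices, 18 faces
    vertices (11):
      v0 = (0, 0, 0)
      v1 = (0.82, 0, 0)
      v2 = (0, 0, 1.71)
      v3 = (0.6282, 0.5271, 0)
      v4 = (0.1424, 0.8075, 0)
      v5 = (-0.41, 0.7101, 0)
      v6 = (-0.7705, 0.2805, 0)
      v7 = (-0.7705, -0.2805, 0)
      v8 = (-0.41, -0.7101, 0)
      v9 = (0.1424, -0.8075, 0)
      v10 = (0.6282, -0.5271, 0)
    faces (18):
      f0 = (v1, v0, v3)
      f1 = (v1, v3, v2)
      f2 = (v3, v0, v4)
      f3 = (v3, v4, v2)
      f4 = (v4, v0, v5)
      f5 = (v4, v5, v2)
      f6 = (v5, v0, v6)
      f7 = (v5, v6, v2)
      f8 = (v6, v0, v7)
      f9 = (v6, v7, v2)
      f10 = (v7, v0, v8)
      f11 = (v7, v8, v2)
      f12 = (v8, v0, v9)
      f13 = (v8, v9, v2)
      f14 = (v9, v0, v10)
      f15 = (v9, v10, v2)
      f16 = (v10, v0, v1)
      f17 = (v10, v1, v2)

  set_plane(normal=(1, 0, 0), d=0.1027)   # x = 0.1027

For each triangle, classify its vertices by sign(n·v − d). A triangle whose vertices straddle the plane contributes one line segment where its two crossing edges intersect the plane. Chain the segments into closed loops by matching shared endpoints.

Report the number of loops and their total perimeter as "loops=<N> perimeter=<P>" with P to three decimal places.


loops=1 perimeter=5.016

Straddling triangles (12 of 18):
  (v1,v0,v3) [+-+] → (0.1027, 0, 0)–(0.1027, 0.0861719, 0)  len=0.0862
  (v1,v3,v2) [++-] → (0.1027, 0.0861719, 1.43044)–(0.1027, 0, 1.49583)  len=0.1082
  (v3,v0,v4) [+-+] → (0.1027, 0.0861719, 0)–(0.1027, 0.582375, 0)  len=0.4962
  (v3,v4,v2) [++-] → (0.1027, 0.582375, 0.476735)–(0.1027, 0.0861719, 1.43044)  len=1.0751
  (v4,v0,v5) [+--] → (0.1027, 0.582375, 0)–(0.1027, 0.8005, 0)  len=0.2181
  (v4,v5,v2) [+--] → (0.1027, 0.8005, 0)–(0.1027, 0.582375, 0.476735)  len=0.5243
  (v8,v0,v9) [--+] → (0.1027, -0.582375, 0)–(0.1027, -0.8005, 0)  len=0.2181
  (v8,v9,v2) [-+-] → (0.1027, -0.8005, 0)–(0.1027, -0.582375, 0.476735)  len=0.5243
  (v9,v0,v10) [+-+] → (0.1027, -0.582375, 0)–(0.1027, -0.0861719, 0)  len=0.4962
  (v9,v10,v2) [++-] → (0.1027, -0.0861719, 1.43044)–(0.1027, -0.582375, 0.476735)  len=1.0751
  (v10,v0,v1) [+-+] → (0.1027, -0.0861719, 0)–(0.1027, 0, 0)  len=0.0862
  (v10,v1,v2) [++-] → (0.1027, 0, 1.49583)–(0.1027, -0.0861719, 1.43044)  len=0.1082

Chained into 1 loop(s):
  loop 1: 12 segments, perimeter = 5.0160
Total perimeter = 5.016


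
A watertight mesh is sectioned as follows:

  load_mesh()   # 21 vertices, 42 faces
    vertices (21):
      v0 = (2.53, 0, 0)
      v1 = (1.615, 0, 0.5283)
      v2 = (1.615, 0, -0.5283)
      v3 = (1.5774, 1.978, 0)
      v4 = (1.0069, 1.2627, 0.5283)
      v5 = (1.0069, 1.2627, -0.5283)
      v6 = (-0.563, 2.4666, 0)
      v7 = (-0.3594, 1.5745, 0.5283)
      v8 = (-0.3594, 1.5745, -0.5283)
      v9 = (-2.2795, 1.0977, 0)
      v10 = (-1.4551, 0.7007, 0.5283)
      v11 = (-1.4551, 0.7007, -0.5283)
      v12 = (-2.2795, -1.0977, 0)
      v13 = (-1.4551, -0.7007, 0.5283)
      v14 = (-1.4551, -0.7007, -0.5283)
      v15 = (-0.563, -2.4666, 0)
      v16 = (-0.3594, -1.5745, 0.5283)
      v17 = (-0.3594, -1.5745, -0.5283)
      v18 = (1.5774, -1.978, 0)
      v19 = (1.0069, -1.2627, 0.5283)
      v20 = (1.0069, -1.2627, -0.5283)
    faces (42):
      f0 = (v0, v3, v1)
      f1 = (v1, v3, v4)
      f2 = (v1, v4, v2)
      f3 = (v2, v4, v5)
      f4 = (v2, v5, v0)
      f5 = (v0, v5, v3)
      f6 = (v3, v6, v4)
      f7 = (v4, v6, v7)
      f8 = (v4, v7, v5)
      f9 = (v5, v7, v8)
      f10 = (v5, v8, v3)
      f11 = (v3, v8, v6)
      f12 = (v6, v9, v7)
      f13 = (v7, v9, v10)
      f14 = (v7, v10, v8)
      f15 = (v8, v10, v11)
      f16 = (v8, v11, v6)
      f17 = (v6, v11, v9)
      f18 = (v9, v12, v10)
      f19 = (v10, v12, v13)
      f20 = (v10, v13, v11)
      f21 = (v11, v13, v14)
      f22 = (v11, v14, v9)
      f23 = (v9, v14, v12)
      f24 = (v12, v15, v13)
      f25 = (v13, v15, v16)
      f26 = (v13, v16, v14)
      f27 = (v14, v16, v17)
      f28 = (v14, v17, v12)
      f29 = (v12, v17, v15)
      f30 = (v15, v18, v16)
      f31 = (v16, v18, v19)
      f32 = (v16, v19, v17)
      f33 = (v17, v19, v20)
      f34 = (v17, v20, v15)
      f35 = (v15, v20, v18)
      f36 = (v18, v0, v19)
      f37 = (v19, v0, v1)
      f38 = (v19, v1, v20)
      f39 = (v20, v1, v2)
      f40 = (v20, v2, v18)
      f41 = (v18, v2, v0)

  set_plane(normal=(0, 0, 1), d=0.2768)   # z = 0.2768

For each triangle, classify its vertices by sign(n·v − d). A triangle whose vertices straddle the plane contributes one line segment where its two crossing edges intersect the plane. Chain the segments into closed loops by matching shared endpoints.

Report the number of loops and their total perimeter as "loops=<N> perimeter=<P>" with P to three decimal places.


loops=2 perimeter=22.266

Straddling triangles (28 of 42):
  (v0,v3,v1) [--+] → (1.5971, 0.941637, 0.2768)–(2.05059, 0, 0.2768)  len=1.0451
  (v1,v3,v4) [+-+] → (1.5971, 0.941637, 0.2768)–(1.27849, 1.60322, 0.2768)  len=0.7343
  (v1,v4,v2) [++-] → (1.15164, 0.962143, 0.2768)–(1.615, 0, 0.2768)  len=1.0679
  (v2,v4,v5) [-+-] → (1.15164, 0.962143, 0.2768)–(1.0069, 1.2627, 0.2768)  len=0.3336
  (v3,v6,v4) [--+] → (0.259541, 1.83582, 0.2768)–(1.27849, 1.60322, 0.2768)  len=1.0452
  (v4,v6,v7) [+-+] → (0.259541, 1.83582, 0.2768)–(-0.456325, 1.99919, 0.2768)  len=0.7343
  (v4,v7,v5) [++-] → (-0.0341828, 1.50028, 0.2768)–(1.0069, 1.2627, 0.2768)  len=1.0678
  (v5,v7,v8) [-+-] → (-0.0341828, 1.50028, 0.2768)–(-0.3594, 1.5745, 0.2768)  len=0.3336
  (v6,v9,v7) [--+] → (-1.27347, 1.34752, 0.2768)–(-0.456325, 1.99919, 0.2768)  len=1.0452
  (v7,v9,v10) [+-+] → (-1.27347, 1.34752, 0.2768)–(-1.84756, 0.889694, 0.2768)  len=0.7343
  (v7,v10,v8) [++-] → (-1.19429, 0.908689, 0.2768)–(-0.3594, 1.5745, 0.2768)  len=1.0679
  (v8,v10,v11) [-+-] → (-1.19429, 0.908689, 0.2768)–(-1.4551, 0.7007, 0.2768)  len=0.3336
  (v9,v12,v10) [--+] → (-1.84756, -0.155438, 0.2768)–(-1.84756, 0.889694, 0.2768)  len=1.0451
  (v10,v12,v13) [+-+] → (-1.84756, -0.155438, 0.2768)–(-1.84756, -0.889694, 0.2768)  len=0.7343
  (v10,v13,v11) [++-] → (-1.4551, -0.367128, 0.2768)–(-1.4551, 0.7007, 0.2768)  len=1.0678
  (v11,v13,v14) [-+-] → (-1.4551, -0.367128, 0.2768)–(-1.4551, -0.7007, 0.2768)  len=0.3336
  (v12,v15,v13) [--+] → (-1.03041, -1.54137, 0.2768)–(-1.84756, -0.889694, 0.2768)  len=1.0452
  (v13,v15,v16) [+-+] → (-1.03041, -1.54137, 0.2768)–(-0.456325, -1.99919, 0.2768)  len=0.7343
  (v13,v16,v14) [++-] → (-0.620207, -1.36651, 0.2768)–(-1.4551, -0.7007, 0.2768)  len=1.0679
  (v14,v16,v17) [-+-] → (-0.620207, -1.36651, 0.2768)–(-0.3594, -1.5745, 0.2768)  len=0.3336
  (v15,v18,v16) [--+] → (0.562624, -1.76659, 0.2768)–(-0.456325, -1.99919, 0.2768)  len=1.0452
  (v16,v18,v19) [+-+] → (0.562624, -1.76659, 0.2768)–(1.27849, -1.60322, 0.2768)  len=0.7343
  (v16,v19,v17) [++-] → (0.681683, -1.33692, 0.2768)–(-0.3594, -1.5745, 0.2768)  len=1.0678
  (v17,v19,v20) [-+-] → (0.681683, -1.33692, 0.2768)–(1.0069, -1.2627, 0.2768)  len=0.3336
  (v18,v0,v19) [--+] → (1.73198, -0.661585, 0.2768)–(1.27849, -1.60322, 0.2768)  len=1.0451
  (v19,v0,v1) [+-+] → (1.73198, -0.661585, 0.2768)–(2.05059, 0, 0.2768)  len=0.7343
  (v19,v1,v20) [++-] → (1.47026, -0.300557, 0.2768)–(1.0069, -1.2627, 0.2768)  len=1.0679
  (v20,v1,v2) [-+-] → (1.47026, -0.300557, 0.2768)–(1.615, 0, 0.2768)  len=0.3336

Chained into 2 loop(s):
  loop 1: 14 segments, perimeter = 12.4561
  loop 2: 14 segments, perimeter = 9.8102
Total perimeter = 22.266
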